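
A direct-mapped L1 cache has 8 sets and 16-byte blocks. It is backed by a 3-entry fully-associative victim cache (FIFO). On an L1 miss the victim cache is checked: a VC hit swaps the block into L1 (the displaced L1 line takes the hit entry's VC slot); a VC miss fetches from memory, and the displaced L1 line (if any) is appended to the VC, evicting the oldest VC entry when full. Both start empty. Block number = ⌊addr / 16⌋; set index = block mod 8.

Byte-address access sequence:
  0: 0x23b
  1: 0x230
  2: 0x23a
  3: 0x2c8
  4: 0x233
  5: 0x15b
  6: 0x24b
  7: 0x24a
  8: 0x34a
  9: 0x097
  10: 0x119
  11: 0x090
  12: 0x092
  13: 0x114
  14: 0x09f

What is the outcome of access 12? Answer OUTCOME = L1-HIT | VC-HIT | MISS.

OUTCOME = L1-HIT

#0 0x23b→b35/s3 MISS; vc=[]
#1 0x230→b35/s3 L1-HIT; vc=[]
#2 0x23a→b35/s3 L1-HIT; vc=[]
#3 0x2c8→b44/s4 MISS; vc=[]
#4 0x233→b35/s3 L1-HIT; vc=[]
#5 0x15b→b21/s5 MISS; vc=[]
#6 0x24b→b36/s4 MISS; vc=[44]
#7 0x24a→b36/s4 L1-HIT; vc=[44]
#8 0x34a→b52/s4 MISS; vc=[44,36]
#9 0x97→b9/s1 MISS; vc=[44,36]
#10 0x119→b17/s1 MISS; vc=[44,36,9]
#11 0x90→b9/s1 VC-HIT; vc=[44,36,17]
#12 0x92→b9/s1 L1-HIT; vc=[44,36,17]
#13 0x114→b17/s1 VC-HIT; vc=[44,36,9]
#14 0x9f→b9/s1 VC-HIT; vc=[44,36,17]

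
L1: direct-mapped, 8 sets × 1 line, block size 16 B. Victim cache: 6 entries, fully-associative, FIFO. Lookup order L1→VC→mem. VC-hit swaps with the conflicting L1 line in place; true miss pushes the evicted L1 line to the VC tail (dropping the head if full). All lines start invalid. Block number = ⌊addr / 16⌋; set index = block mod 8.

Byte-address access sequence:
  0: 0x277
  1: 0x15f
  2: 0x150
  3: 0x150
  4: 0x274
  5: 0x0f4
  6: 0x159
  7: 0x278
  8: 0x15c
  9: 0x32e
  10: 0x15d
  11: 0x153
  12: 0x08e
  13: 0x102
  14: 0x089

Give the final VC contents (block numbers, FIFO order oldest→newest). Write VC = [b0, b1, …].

VC = [15, 16]

0: 0x277 (blk 39, set 7) → MISS  vc=[]
1: 0x15f (blk 21, set 5) → MISS  vc=[]
2: 0x150 (blk 21, set 5) → L1-HIT  vc=[]
3: 0x150 (blk 21, set 5) → L1-HIT  vc=[]
4: 0x274 (blk 39, set 7) → L1-HIT  vc=[]
5: 0xf4 (blk 15, set 7) → MISS  vc=[39]
6: 0x159 (blk 21, set 5) → L1-HIT  vc=[39]
7: 0x278 (blk 39, set 7) → VC-HIT  vc=[15]
8: 0x15c (blk 21, set 5) → L1-HIT  vc=[15]
9: 0x32e (blk 50, set 2) → MISS  vc=[15]
10: 0x15d (blk 21, set 5) → L1-HIT  vc=[15]
11: 0x153 (blk 21, set 5) → L1-HIT  vc=[15]
12: 0x8e (blk 8, set 0) → MISS  vc=[15]
13: 0x102 (blk 16, set 0) → MISS  vc=[15, 8]
14: 0x89 (blk 8, set 0) → VC-HIT  vc=[15, 16]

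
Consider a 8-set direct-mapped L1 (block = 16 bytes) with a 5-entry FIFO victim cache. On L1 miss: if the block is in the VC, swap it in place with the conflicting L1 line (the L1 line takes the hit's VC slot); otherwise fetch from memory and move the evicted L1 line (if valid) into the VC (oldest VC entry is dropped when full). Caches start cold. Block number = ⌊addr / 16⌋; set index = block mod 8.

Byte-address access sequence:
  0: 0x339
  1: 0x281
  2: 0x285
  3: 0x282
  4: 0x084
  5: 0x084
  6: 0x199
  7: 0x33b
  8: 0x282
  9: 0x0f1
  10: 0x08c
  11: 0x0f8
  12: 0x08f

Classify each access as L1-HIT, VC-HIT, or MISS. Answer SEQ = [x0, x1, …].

SEQ = [MISS, MISS, L1-HIT, L1-HIT, MISS, L1-HIT, MISS, L1-HIT, VC-HIT, MISS, VC-HIT, L1-HIT, L1-HIT]

  [0] addr=0x339 blk=51 s=3: MISS | VC []
  [1] addr=0x281 blk=40 s=0: MISS | VC []
  [2] addr=0x285 blk=40 s=0: L1-HIT | VC []
  [3] addr=0x282 blk=40 s=0: L1-HIT | VC []
  [4] addr=0x84 blk=8 s=0: MISS | VC [40]
  [5] addr=0x84 blk=8 s=0: L1-HIT | VC [40]
  [6] addr=0x199 blk=25 s=1: MISS | VC [40]
  [7] addr=0x33b blk=51 s=3: L1-HIT | VC [40]
  [8] addr=0x282 blk=40 s=0: VC-HIT | VC [8]
  [9] addr=0xf1 blk=15 s=7: MISS | VC [8]
  [10] addr=0x8c blk=8 s=0: VC-HIT | VC [40]
  [11] addr=0xf8 blk=15 s=7: L1-HIT | VC [40]
  [12] addr=0x8f blk=8 s=0: L1-HIT | VC [40]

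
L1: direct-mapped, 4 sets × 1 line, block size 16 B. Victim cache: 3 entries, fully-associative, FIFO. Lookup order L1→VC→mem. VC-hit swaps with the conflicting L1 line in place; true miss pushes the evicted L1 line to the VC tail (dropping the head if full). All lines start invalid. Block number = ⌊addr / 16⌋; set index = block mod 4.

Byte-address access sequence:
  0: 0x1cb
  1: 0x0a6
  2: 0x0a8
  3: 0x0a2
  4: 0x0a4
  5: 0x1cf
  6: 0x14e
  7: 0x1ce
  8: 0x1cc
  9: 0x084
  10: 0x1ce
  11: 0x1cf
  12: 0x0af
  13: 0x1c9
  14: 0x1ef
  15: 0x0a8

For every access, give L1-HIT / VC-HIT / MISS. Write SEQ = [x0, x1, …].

#0 0x1cb→b28/s0 MISS; vc=[]
#1 0xa6→b10/s2 MISS; vc=[]
#2 0xa8→b10/s2 L1-HIT; vc=[]
#3 0xa2→b10/s2 L1-HIT; vc=[]
#4 0xa4→b10/s2 L1-HIT; vc=[]
#5 0x1cf→b28/s0 L1-HIT; vc=[]
#6 0x14e→b20/s0 MISS; vc=[28]
#7 0x1ce→b28/s0 VC-HIT; vc=[20]
#8 0x1cc→b28/s0 L1-HIT; vc=[20]
#9 0x84→b8/s0 MISS; vc=[20,28]
#10 0x1ce→b28/s0 VC-HIT; vc=[20,8]
#11 0x1cf→b28/s0 L1-HIT; vc=[20,8]
#12 0xaf→b10/s2 L1-HIT; vc=[20,8]
#13 0x1c9→b28/s0 L1-HIT; vc=[20,8]
#14 0x1ef→b30/s2 MISS; vc=[20,8,10]
#15 0xa8→b10/s2 VC-HIT; vc=[20,8,30]

SEQ = [MISS, MISS, L1-HIT, L1-HIT, L1-HIT, L1-HIT, MISS, VC-HIT, L1-HIT, MISS, VC-HIT, L1-HIT, L1-HIT, L1-HIT, MISS, VC-HIT]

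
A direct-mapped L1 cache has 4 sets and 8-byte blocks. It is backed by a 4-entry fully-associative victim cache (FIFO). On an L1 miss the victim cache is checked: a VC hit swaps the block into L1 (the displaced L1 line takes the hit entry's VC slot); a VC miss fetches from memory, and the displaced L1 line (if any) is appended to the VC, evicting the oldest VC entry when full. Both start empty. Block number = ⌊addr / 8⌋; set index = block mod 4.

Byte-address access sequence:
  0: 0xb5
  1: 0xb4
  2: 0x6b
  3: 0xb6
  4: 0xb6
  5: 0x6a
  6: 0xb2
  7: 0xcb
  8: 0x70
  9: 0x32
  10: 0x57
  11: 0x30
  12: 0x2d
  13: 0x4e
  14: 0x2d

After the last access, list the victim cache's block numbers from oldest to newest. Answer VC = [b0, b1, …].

VC = [14, 10, 25, 9]

#0 0xb5→b22/s2 MISS; vc=[]
#1 0xb4→b22/s2 L1-HIT; vc=[]
#2 0x6b→b13/s1 MISS; vc=[]
#3 0xb6→b22/s2 L1-HIT; vc=[]
#4 0xb6→b22/s2 L1-HIT; vc=[]
#5 0x6a→b13/s1 L1-HIT; vc=[]
#6 0xb2→b22/s2 L1-HIT; vc=[]
#7 0xcb→b25/s1 MISS; vc=[13]
#8 0x70→b14/s2 MISS; vc=[13,22]
#9 0x32→b6/s2 MISS; vc=[13,22,14]
#10 0x57→b10/s2 MISS; vc=[13,22,14,6]
#11 0x30→b6/s2 VC-HIT; vc=[13,22,14,10]
#12 0x2d→b5/s1 MISS; vc=[22,14,10,25]
#13 0x4e→b9/s1 MISS; vc=[14,10,25,5]
#14 0x2d→b5/s1 VC-HIT; vc=[14,10,25,9]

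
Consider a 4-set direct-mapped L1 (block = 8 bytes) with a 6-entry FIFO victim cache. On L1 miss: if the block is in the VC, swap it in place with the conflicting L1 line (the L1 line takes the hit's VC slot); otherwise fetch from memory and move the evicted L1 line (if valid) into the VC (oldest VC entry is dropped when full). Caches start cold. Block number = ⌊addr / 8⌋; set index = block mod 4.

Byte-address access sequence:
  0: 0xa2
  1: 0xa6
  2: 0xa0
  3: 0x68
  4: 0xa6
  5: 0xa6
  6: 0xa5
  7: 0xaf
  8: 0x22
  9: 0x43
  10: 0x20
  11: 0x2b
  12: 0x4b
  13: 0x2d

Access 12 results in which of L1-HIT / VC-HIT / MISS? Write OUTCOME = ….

OUTCOME = MISS

0: 0xa2 (blk 20, set 0) → MISS  vc=[]
1: 0xa6 (blk 20, set 0) → L1-HIT  vc=[]
2: 0xa0 (blk 20, set 0) → L1-HIT  vc=[]
3: 0x68 (blk 13, set 1) → MISS  vc=[]
4: 0xa6 (blk 20, set 0) → L1-HIT  vc=[]
5: 0xa6 (blk 20, set 0) → L1-HIT  vc=[]
6: 0xa5 (blk 20, set 0) → L1-HIT  vc=[]
7: 0xaf (blk 21, set 1) → MISS  vc=[13]
8: 0x22 (blk 4, set 0) → MISS  vc=[13, 20]
9: 0x43 (blk 8, set 0) → MISS  vc=[13, 20, 4]
10: 0x20 (blk 4, set 0) → VC-HIT  vc=[13, 20, 8]
11: 0x2b (blk 5, set 1) → MISS  vc=[13, 20, 8, 21]
12: 0x4b (blk 9, set 1) → MISS  vc=[13, 20, 8, 21, 5]
13: 0x2d (blk 5, set 1) → VC-HIT  vc=[13, 20, 8, 21, 9]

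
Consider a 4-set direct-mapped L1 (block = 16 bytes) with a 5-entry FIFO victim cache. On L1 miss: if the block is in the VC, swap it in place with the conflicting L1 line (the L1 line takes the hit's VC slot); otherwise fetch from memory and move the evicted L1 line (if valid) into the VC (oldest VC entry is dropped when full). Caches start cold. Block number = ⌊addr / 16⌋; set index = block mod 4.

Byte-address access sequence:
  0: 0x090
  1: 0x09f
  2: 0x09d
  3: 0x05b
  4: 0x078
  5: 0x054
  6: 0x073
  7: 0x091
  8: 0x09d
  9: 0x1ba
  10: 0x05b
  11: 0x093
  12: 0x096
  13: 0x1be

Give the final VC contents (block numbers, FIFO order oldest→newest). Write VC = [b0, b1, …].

#0 0x90→b9/s1 MISS; vc=[]
#1 0x9f→b9/s1 L1-HIT; vc=[]
#2 0x9d→b9/s1 L1-HIT; vc=[]
#3 0x5b→b5/s1 MISS; vc=[9]
#4 0x78→b7/s3 MISS; vc=[9]
#5 0x54→b5/s1 L1-HIT; vc=[9]
#6 0x73→b7/s3 L1-HIT; vc=[9]
#7 0x91→b9/s1 VC-HIT; vc=[5]
#8 0x9d→b9/s1 L1-HIT; vc=[5]
#9 0x1ba→b27/s3 MISS; vc=[5,7]
#10 0x5b→b5/s1 VC-HIT; vc=[9,7]
#11 0x93→b9/s1 VC-HIT; vc=[5,7]
#12 0x96→b9/s1 L1-HIT; vc=[5,7]
#13 0x1be→b27/s3 L1-HIT; vc=[5,7]

VC = [5, 7]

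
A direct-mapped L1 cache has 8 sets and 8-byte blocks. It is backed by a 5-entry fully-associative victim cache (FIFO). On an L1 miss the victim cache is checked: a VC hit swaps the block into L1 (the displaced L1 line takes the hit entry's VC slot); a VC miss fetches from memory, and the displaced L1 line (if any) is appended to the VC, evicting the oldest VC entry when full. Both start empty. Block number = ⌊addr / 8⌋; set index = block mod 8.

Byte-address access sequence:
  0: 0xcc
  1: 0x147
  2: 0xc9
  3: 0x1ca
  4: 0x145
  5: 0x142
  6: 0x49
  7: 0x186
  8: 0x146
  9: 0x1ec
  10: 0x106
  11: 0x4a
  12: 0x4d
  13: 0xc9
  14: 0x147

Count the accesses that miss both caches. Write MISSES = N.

MISSES = 7

0: 0xcc (blk 25, set 1) → MISS  vc=[]
1: 0x147 (blk 40, set 0) → MISS  vc=[]
2: 0xc9 (blk 25, set 1) → L1-HIT  vc=[]
3: 0x1ca (blk 57, set 1) → MISS  vc=[25]
4: 0x145 (blk 40, set 0) → L1-HIT  vc=[25]
5: 0x142 (blk 40, set 0) → L1-HIT  vc=[25]
6: 0x49 (blk 9, set 1) → MISS  vc=[25, 57]
7: 0x186 (blk 48, set 0) → MISS  vc=[25, 57, 40]
8: 0x146 (blk 40, set 0) → VC-HIT  vc=[25, 57, 48]
9: 0x1ec (blk 61, set 5) → MISS  vc=[25, 57, 48]
10: 0x106 (blk 32, set 0) → MISS  vc=[25, 57, 48, 40]
11: 0x4a (blk 9, set 1) → L1-HIT  vc=[25, 57, 48, 40]
12: 0x4d (blk 9, set 1) → L1-HIT  vc=[25, 57, 48, 40]
13: 0xc9 (blk 25, set 1) → VC-HIT  vc=[9, 57, 48, 40]
14: 0x147 (blk 40, set 0) → VC-HIT  vc=[9, 57, 48, 32]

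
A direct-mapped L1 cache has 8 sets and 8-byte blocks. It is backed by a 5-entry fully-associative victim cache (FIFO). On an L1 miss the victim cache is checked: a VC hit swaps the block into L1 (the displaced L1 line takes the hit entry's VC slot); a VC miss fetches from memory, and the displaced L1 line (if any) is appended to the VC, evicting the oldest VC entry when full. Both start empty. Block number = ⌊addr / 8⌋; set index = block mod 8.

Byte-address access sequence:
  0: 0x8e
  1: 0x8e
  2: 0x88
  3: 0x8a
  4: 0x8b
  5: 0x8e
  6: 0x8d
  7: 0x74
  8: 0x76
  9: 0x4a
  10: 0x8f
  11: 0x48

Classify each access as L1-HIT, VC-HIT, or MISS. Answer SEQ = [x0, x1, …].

SEQ = [MISS, L1-HIT, L1-HIT, L1-HIT, L1-HIT, L1-HIT, L1-HIT, MISS, L1-HIT, MISS, VC-HIT, VC-HIT]

#0 0x8e→b17/s1 MISS; vc=[]
#1 0x8e→b17/s1 L1-HIT; vc=[]
#2 0x88→b17/s1 L1-HIT; vc=[]
#3 0x8a→b17/s1 L1-HIT; vc=[]
#4 0x8b→b17/s1 L1-HIT; vc=[]
#5 0x8e→b17/s1 L1-HIT; vc=[]
#6 0x8d→b17/s1 L1-HIT; vc=[]
#7 0x74→b14/s6 MISS; vc=[]
#8 0x76→b14/s6 L1-HIT; vc=[]
#9 0x4a→b9/s1 MISS; vc=[17]
#10 0x8f→b17/s1 VC-HIT; vc=[9]
#11 0x48→b9/s1 VC-HIT; vc=[17]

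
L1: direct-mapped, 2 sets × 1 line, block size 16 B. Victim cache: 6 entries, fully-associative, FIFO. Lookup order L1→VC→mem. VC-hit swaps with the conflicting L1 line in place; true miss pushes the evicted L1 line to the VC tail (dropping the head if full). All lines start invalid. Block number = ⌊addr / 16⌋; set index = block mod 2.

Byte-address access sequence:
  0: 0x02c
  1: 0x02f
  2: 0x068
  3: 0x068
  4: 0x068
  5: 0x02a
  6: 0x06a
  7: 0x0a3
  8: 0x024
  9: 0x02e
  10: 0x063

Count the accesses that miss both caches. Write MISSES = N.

MISSES = 3

0: 0x2c (blk 2, set 0) → MISS  vc=[]
1: 0x2f (blk 2, set 0) → L1-HIT  vc=[]
2: 0x68 (blk 6, set 0) → MISS  vc=[2]
3: 0x68 (blk 6, set 0) → L1-HIT  vc=[2]
4: 0x68 (blk 6, set 0) → L1-HIT  vc=[2]
5: 0x2a (blk 2, set 0) → VC-HIT  vc=[6]
6: 0x6a (blk 6, set 0) → VC-HIT  vc=[2]
7: 0xa3 (blk 10, set 0) → MISS  vc=[2, 6]
8: 0x24 (blk 2, set 0) → VC-HIT  vc=[10, 6]
9: 0x2e (blk 2, set 0) → L1-HIT  vc=[10, 6]
10: 0x63 (blk 6, set 0) → VC-HIT  vc=[10, 2]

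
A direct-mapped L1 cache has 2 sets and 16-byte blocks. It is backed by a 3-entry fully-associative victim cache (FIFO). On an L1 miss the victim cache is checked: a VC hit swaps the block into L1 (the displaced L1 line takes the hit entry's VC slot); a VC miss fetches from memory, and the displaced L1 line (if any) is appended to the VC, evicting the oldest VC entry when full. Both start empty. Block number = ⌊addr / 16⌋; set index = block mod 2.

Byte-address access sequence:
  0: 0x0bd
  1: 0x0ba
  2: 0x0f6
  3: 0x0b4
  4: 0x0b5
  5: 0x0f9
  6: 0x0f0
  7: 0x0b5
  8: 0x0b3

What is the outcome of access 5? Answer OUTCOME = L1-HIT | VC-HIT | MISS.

OUTCOME = VC-HIT

0: 0xbd (blk 11, set 1) → MISS  vc=[]
1: 0xba (blk 11, set 1) → L1-HIT  vc=[]
2: 0xf6 (blk 15, set 1) → MISS  vc=[11]
3: 0xb4 (blk 11, set 1) → VC-HIT  vc=[15]
4: 0xb5 (blk 11, set 1) → L1-HIT  vc=[15]
5: 0xf9 (blk 15, set 1) → VC-HIT  vc=[11]
6: 0xf0 (blk 15, set 1) → L1-HIT  vc=[11]
7: 0xb5 (blk 11, set 1) → VC-HIT  vc=[15]
8: 0xb3 (blk 11, set 1) → L1-HIT  vc=[15]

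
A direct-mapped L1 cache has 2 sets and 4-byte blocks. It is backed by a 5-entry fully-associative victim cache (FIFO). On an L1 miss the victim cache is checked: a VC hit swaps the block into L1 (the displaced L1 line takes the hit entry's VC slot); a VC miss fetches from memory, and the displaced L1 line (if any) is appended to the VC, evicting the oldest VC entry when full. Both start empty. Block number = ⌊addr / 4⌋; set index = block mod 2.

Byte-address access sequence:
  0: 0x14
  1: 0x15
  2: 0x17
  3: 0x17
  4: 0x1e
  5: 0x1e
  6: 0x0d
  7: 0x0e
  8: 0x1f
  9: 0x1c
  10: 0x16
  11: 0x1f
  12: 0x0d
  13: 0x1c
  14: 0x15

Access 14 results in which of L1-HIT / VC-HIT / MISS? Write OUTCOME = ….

OUTCOME = VC-HIT

0: 0x14 (blk 5, set 1) → MISS  vc=[]
1: 0x15 (blk 5, set 1) → L1-HIT  vc=[]
2: 0x17 (blk 5, set 1) → L1-HIT  vc=[]
3: 0x17 (blk 5, set 1) → L1-HIT  vc=[]
4: 0x1e (blk 7, set 1) → MISS  vc=[5]
5: 0x1e (blk 7, set 1) → L1-HIT  vc=[5]
6: 0xd (blk 3, set 1) → MISS  vc=[5, 7]
7: 0xe (blk 3, set 1) → L1-HIT  vc=[5, 7]
8: 0x1f (blk 7, set 1) → VC-HIT  vc=[5, 3]
9: 0x1c (blk 7, set 1) → L1-HIT  vc=[5, 3]
10: 0x16 (blk 5, set 1) → VC-HIT  vc=[7, 3]
11: 0x1f (blk 7, set 1) → VC-HIT  vc=[5, 3]
12: 0xd (blk 3, set 1) → VC-HIT  vc=[5, 7]
13: 0x1c (blk 7, set 1) → VC-HIT  vc=[5, 3]
14: 0x15 (blk 5, set 1) → VC-HIT  vc=[7, 3]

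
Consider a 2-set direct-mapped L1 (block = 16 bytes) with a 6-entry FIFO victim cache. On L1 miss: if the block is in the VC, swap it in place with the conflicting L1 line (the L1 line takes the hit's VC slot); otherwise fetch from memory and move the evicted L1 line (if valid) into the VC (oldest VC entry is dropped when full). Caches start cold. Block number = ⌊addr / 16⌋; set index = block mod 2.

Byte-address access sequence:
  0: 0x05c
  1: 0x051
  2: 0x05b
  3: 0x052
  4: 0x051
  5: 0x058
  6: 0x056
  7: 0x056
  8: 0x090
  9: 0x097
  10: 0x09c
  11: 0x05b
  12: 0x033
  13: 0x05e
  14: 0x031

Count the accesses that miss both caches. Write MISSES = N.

MISSES = 3

#0 0x5c→b5/s1 MISS; vc=[]
#1 0x51→b5/s1 L1-HIT; vc=[]
#2 0x5b→b5/s1 L1-HIT; vc=[]
#3 0x52→b5/s1 L1-HIT; vc=[]
#4 0x51→b5/s1 L1-HIT; vc=[]
#5 0x58→b5/s1 L1-HIT; vc=[]
#6 0x56→b5/s1 L1-HIT; vc=[]
#7 0x56→b5/s1 L1-HIT; vc=[]
#8 0x90→b9/s1 MISS; vc=[5]
#9 0x97→b9/s1 L1-HIT; vc=[5]
#10 0x9c→b9/s1 L1-HIT; vc=[5]
#11 0x5b→b5/s1 VC-HIT; vc=[9]
#12 0x33→b3/s1 MISS; vc=[9,5]
#13 0x5e→b5/s1 VC-HIT; vc=[9,3]
#14 0x31→b3/s1 VC-HIT; vc=[9,5]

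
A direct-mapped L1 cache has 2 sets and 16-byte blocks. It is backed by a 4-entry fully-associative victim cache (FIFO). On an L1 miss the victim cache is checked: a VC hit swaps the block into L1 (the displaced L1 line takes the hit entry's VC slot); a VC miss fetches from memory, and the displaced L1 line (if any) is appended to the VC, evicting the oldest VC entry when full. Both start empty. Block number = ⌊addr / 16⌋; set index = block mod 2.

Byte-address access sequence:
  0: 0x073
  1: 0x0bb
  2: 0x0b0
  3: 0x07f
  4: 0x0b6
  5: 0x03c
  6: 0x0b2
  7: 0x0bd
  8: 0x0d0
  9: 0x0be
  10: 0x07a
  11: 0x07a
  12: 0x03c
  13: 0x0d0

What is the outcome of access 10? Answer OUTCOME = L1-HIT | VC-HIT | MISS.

OUTCOME = VC-HIT

0: 0x73 (blk 7, set 1) → MISS  vc=[]
1: 0xbb (blk 11, set 1) → MISS  vc=[7]
2: 0xb0 (blk 11, set 1) → L1-HIT  vc=[7]
3: 0x7f (blk 7, set 1) → VC-HIT  vc=[11]
4: 0xb6 (blk 11, set 1) → VC-HIT  vc=[7]
5: 0x3c (blk 3, set 1) → MISS  vc=[7, 11]
6: 0xb2 (blk 11, set 1) → VC-HIT  vc=[7, 3]
7: 0xbd (blk 11, set 1) → L1-HIT  vc=[7, 3]
8: 0xd0 (blk 13, set 1) → MISS  vc=[7, 3, 11]
9: 0xbe (blk 11, set 1) → VC-HIT  vc=[7, 3, 13]
10: 0x7a (blk 7, set 1) → VC-HIT  vc=[11, 3, 13]
11: 0x7a (blk 7, set 1) → L1-HIT  vc=[11, 3, 13]
12: 0x3c (blk 3, set 1) → VC-HIT  vc=[11, 7, 13]
13: 0xd0 (blk 13, set 1) → VC-HIT  vc=[11, 7, 3]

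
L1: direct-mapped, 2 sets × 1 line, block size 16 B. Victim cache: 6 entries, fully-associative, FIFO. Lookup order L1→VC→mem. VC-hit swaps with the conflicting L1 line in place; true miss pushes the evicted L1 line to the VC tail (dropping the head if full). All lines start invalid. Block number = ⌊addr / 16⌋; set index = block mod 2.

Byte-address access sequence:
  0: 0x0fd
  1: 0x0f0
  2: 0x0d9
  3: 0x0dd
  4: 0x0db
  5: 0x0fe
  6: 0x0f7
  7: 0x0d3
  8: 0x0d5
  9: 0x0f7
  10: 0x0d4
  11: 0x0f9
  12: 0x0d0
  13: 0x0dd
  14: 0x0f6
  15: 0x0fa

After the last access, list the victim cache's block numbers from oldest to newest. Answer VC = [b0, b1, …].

VC = [13]

  [0] addr=0xfd blk=15 s=1: MISS | VC []
  [1] addr=0xf0 blk=15 s=1: L1-HIT | VC []
  [2] addr=0xd9 blk=13 s=1: MISS | VC [15]
  [3] addr=0xdd blk=13 s=1: L1-HIT | VC [15]
  [4] addr=0xdb blk=13 s=1: L1-HIT | VC [15]
  [5] addr=0xfe blk=15 s=1: VC-HIT | VC [13]
  [6] addr=0xf7 blk=15 s=1: L1-HIT | VC [13]
  [7] addr=0xd3 blk=13 s=1: VC-HIT | VC [15]
  [8] addr=0xd5 blk=13 s=1: L1-HIT | VC [15]
  [9] addr=0xf7 blk=15 s=1: VC-HIT | VC [13]
  [10] addr=0xd4 blk=13 s=1: VC-HIT | VC [15]
  [11] addr=0xf9 blk=15 s=1: VC-HIT | VC [13]
  [12] addr=0xd0 blk=13 s=1: VC-HIT | VC [15]
  [13] addr=0xdd blk=13 s=1: L1-HIT | VC [15]
  [14] addr=0xf6 blk=15 s=1: VC-HIT | VC [13]
  [15] addr=0xfa blk=15 s=1: L1-HIT | VC [13]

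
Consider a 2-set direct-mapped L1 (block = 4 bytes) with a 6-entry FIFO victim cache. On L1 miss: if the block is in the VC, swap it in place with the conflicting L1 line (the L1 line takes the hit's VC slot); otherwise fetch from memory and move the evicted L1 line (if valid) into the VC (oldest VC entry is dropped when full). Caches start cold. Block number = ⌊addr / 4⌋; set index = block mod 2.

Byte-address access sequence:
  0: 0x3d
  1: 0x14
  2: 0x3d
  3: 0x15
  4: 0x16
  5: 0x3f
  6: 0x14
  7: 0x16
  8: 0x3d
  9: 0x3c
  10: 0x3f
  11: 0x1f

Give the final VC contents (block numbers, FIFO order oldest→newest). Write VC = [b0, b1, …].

VC = [5, 15]

0: 0x3d (blk 15, set 1) → MISS  vc=[]
1: 0x14 (blk 5, set 1) → MISS  vc=[15]
2: 0x3d (blk 15, set 1) → VC-HIT  vc=[5]
3: 0x15 (blk 5, set 1) → VC-HIT  vc=[15]
4: 0x16 (blk 5, set 1) → L1-HIT  vc=[15]
5: 0x3f (blk 15, set 1) → VC-HIT  vc=[5]
6: 0x14 (blk 5, set 1) → VC-HIT  vc=[15]
7: 0x16 (blk 5, set 1) → L1-HIT  vc=[15]
8: 0x3d (blk 15, set 1) → VC-HIT  vc=[5]
9: 0x3c (blk 15, set 1) → L1-HIT  vc=[5]
10: 0x3f (blk 15, set 1) → L1-HIT  vc=[5]
11: 0x1f (blk 7, set 1) → MISS  vc=[5, 15]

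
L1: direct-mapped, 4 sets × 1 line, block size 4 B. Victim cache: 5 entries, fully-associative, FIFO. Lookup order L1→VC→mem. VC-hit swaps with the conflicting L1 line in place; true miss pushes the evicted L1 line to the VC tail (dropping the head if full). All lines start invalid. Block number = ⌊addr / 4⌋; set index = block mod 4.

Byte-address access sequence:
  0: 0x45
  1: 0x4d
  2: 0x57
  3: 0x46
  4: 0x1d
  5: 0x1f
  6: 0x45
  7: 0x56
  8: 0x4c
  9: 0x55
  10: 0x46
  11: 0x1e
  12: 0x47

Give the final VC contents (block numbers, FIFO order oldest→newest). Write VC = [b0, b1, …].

VC = [21, 19]

#0 0x45→b17/s1 MISS; vc=[]
#1 0x4d→b19/s3 MISS; vc=[]
#2 0x57→b21/s1 MISS; vc=[17]
#3 0x46→b17/s1 VC-HIT; vc=[21]
#4 0x1d→b7/s3 MISS; vc=[21,19]
#5 0x1f→b7/s3 L1-HIT; vc=[21,19]
#6 0x45→b17/s1 L1-HIT; vc=[21,19]
#7 0x56→b21/s1 VC-HIT; vc=[17,19]
#8 0x4c→b19/s3 VC-HIT; vc=[17,7]
#9 0x55→b21/s1 L1-HIT; vc=[17,7]
#10 0x46→b17/s1 VC-HIT; vc=[21,7]
#11 0x1e→b7/s3 VC-HIT; vc=[21,19]
#12 0x47→b17/s1 L1-HIT; vc=[21,19]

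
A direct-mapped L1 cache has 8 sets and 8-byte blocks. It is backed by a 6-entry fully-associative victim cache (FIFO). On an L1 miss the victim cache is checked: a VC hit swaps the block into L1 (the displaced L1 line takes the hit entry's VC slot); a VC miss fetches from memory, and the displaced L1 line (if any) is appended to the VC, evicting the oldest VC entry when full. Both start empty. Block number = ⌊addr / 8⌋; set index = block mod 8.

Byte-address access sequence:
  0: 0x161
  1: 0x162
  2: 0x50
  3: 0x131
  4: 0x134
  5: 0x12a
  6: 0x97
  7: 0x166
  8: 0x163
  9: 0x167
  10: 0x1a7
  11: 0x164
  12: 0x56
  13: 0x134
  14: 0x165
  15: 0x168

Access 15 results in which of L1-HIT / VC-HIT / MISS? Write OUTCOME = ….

0: 0x161 (blk 44, set 4) → MISS  vc=[]
1: 0x162 (blk 44, set 4) → L1-HIT  vc=[]
2: 0x50 (blk 10, set 2) → MISS  vc=[]
3: 0x131 (blk 38, set 6) → MISS  vc=[]
4: 0x134 (blk 38, set 6) → L1-HIT  vc=[]
5: 0x12a (blk 37, set 5) → MISS  vc=[]
6: 0x97 (blk 18, set 2) → MISS  vc=[10]
7: 0x166 (blk 44, set 4) → L1-HIT  vc=[10]
8: 0x163 (blk 44, set 4) → L1-HIT  vc=[10]
9: 0x167 (blk 44, set 4) → L1-HIT  vc=[10]
10: 0x1a7 (blk 52, set 4) → MISS  vc=[10, 44]
11: 0x164 (blk 44, set 4) → VC-HIT  vc=[10, 52]
12: 0x56 (blk 10, set 2) → VC-HIT  vc=[18, 52]
13: 0x134 (blk 38, set 6) → L1-HIT  vc=[18, 52]
14: 0x165 (blk 44, set 4) → L1-HIT  vc=[18, 52]
15: 0x168 (blk 45, set 5) → MISS  vc=[18, 52, 37]

OUTCOME = MISS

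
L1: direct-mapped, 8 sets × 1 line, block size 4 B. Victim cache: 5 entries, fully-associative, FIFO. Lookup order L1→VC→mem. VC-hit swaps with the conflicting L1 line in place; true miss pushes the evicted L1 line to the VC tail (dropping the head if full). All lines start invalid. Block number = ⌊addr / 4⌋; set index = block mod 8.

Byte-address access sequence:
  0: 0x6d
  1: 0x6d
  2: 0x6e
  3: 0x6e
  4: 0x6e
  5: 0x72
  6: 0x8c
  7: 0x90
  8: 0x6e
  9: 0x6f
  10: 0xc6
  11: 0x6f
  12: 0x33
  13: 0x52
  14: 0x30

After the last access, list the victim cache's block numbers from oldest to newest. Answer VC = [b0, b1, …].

#0 0x6d→b27/s3 MISS; vc=[]
#1 0x6d→b27/s3 L1-HIT; vc=[]
#2 0x6e→b27/s3 L1-HIT; vc=[]
#3 0x6e→b27/s3 L1-HIT; vc=[]
#4 0x6e→b27/s3 L1-HIT; vc=[]
#5 0x72→b28/s4 MISS; vc=[]
#6 0x8c→b35/s3 MISS; vc=[27]
#7 0x90→b36/s4 MISS; vc=[27,28]
#8 0x6e→b27/s3 VC-HIT; vc=[35,28]
#9 0x6f→b27/s3 L1-HIT; vc=[35,28]
#10 0xc6→b49/s1 MISS; vc=[35,28]
#11 0x6f→b27/s3 L1-HIT; vc=[35,28]
#12 0x33→b12/s4 MISS; vc=[35,28,36]
#13 0x52→b20/s4 MISS; vc=[35,28,36,12]
#14 0x30→b12/s4 VC-HIT; vc=[35,28,36,20]

VC = [35, 28, 36, 20]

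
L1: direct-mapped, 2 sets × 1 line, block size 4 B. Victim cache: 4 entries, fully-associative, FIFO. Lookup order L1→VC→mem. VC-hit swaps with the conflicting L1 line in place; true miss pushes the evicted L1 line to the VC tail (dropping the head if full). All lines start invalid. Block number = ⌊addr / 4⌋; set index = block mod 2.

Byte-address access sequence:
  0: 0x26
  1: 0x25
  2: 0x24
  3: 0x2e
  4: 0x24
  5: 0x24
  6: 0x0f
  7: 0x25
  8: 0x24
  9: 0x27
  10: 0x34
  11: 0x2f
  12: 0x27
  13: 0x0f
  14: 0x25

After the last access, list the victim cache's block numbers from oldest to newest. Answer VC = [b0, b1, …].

0: 0x26 (blk 9, set 1) → MISS  vc=[]
1: 0x25 (blk 9, set 1) → L1-HIT  vc=[]
2: 0x24 (blk 9, set 1) → L1-HIT  vc=[]
3: 0x2e (blk 11, set 1) → MISS  vc=[9]
4: 0x24 (blk 9, set 1) → VC-HIT  vc=[11]
5: 0x24 (blk 9, set 1) → L1-HIT  vc=[11]
6: 0xf (blk 3, set 1) → MISS  vc=[11, 9]
7: 0x25 (blk 9, set 1) → VC-HIT  vc=[11, 3]
8: 0x24 (blk 9, set 1) → L1-HIT  vc=[11, 3]
9: 0x27 (blk 9, set 1) → L1-HIT  vc=[11, 3]
10: 0x34 (blk 13, set 1) → MISS  vc=[11, 3, 9]
11: 0x2f (blk 11, set 1) → VC-HIT  vc=[13, 3, 9]
12: 0x27 (blk 9, set 1) → VC-HIT  vc=[13, 3, 11]
13: 0xf (blk 3, set 1) → VC-HIT  vc=[13, 9, 11]
14: 0x25 (blk 9, set 1) → VC-HIT  vc=[13, 3, 11]

VC = [13, 3, 11]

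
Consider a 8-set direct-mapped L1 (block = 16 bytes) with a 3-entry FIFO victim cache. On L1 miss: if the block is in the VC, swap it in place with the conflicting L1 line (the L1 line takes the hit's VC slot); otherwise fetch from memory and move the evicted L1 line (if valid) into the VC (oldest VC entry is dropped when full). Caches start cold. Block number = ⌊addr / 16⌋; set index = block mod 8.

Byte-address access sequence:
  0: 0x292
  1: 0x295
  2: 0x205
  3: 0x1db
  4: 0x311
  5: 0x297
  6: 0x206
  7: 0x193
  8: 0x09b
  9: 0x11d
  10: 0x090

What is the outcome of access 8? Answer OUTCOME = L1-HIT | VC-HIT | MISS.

0: 0x292 (blk 41, set 1) → MISS  vc=[]
1: 0x295 (blk 41, set 1) → L1-HIT  vc=[]
2: 0x205 (blk 32, set 0) → MISS  vc=[]
3: 0x1db (blk 29, set 5) → MISS  vc=[]
4: 0x311 (blk 49, set 1) → MISS  vc=[41]
5: 0x297 (blk 41, set 1) → VC-HIT  vc=[49]
6: 0x206 (blk 32, set 0) → L1-HIT  vc=[49]
7: 0x193 (blk 25, set 1) → MISS  vc=[49, 41]
8: 0x9b (blk 9, set 1) → MISS  vc=[49, 41, 25]
9: 0x11d (blk 17, set 1) → MISS  vc=[41, 25, 9]
10: 0x90 (blk 9, set 1) → VC-HIT  vc=[41, 25, 17]

OUTCOME = MISS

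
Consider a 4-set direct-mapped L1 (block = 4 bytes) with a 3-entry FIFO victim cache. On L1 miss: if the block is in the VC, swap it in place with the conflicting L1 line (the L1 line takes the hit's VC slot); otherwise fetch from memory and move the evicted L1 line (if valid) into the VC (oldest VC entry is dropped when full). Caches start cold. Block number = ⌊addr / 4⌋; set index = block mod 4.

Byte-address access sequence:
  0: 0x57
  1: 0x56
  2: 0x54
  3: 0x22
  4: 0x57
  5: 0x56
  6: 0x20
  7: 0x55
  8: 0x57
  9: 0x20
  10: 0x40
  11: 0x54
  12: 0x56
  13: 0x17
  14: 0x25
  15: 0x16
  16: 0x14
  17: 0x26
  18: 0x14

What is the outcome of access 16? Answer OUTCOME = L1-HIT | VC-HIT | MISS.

  [0] addr=0x57 blk=21 s=1: MISS | VC []
  [1] addr=0x56 blk=21 s=1: L1-HIT | VC []
  [2] addr=0x54 blk=21 s=1: L1-HIT | VC []
  [3] addr=0x22 blk=8 s=0: MISS | VC []
  [4] addr=0x57 blk=21 s=1: L1-HIT | VC []
  [5] addr=0x56 blk=21 s=1: L1-HIT | VC []
  [6] addr=0x20 blk=8 s=0: L1-HIT | VC []
  [7] addr=0x55 blk=21 s=1: L1-HIT | VC []
  [8] addr=0x57 blk=21 s=1: L1-HIT | VC []
  [9] addr=0x20 blk=8 s=0: L1-HIT | VC []
  [10] addr=0x40 blk=16 s=0: MISS | VC [8]
  [11] addr=0x54 blk=21 s=1: L1-HIT | VC [8]
  [12] addr=0x56 blk=21 s=1: L1-HIT | VC [8]
  [13] addr=0x17 blk=5 s=1: MISS | VC [8, 21]
  [14] addr=0x25 blk=9 s=1: MISS | VC [8, 21, 5]
  [15] addr=0x16 blk=5 s=1: VC-HIT | VC [8, 21, 9]
  [16] addr=0x14 blk=5 s=1: L1-HIT | VC [8, 21, 9]
  [17] addr=0x26 blk=9 s=1: VC-HIT | VC [8, 21, 5]
  [18] addr=0x14 blk=5 s=1: VC-HIT | VC [8, 21, 9]

OUTCOME = L1-HIT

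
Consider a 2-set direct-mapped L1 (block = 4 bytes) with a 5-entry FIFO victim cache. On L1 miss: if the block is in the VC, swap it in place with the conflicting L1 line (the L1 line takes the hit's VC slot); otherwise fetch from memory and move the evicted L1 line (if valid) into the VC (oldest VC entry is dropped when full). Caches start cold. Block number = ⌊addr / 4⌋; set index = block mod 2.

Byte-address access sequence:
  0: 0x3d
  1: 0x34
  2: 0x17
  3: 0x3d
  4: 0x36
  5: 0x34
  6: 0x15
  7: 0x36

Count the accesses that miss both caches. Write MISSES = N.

MISSES = 3

0: 0x3d (blk 15, set 1) → MISS  vc=[]
1: 0x34 (blk 13, set 1) → MISS  vc=[15]
2: 0x17 (blk 5, set 1) → MISS  vc=[15, 13]
3: 0x3d (blk 15, set 1) → VC-HIT  vc=[5, 13]
4: 0x36 (blk 13, set 1) → VC-HIT  vc=[5, 15]
5: 0x34 (blk 13, set 1) → L1-HIT  vc=[5, 15]
6: 0x15 (blk 5, set 1) → VC-HIT  vc=[13, 15]
7: 0x36 (blk 13, set 1) → VC-HIT  vc=[5, 15]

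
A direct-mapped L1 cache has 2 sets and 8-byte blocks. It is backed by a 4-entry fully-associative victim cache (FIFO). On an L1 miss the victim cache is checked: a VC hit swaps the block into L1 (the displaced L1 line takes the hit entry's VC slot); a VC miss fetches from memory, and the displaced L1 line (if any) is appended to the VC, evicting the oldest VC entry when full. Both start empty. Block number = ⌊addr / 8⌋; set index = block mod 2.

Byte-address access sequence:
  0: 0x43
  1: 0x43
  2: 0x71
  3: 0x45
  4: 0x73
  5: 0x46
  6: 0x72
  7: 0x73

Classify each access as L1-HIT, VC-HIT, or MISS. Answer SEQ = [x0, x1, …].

#0 0x43→b8/s0 MISS; vc=[]
#1 0x43→b8/s0 L1-HIT; vc=[]
#2 0x71→b14/s0 MISS; vc=[8]
#3 0x45→b8/s0 VC-HIT; vc=[14]
#4 0x73→b14/s0 VC-HIT; vc=[8]
#5 0x46→b8/s0 VC-HIT; vc=[14]
#6 0x72→b14/s0 VC-HIT; vc=[8]
#7 0x73→b14/s0 L1-HIT; vc=[8]

SEQ = [MISS, L1-HIT, MISS, VC-HIT, VC-HIT, VC-HIT, VC-HIT, L1-HIT]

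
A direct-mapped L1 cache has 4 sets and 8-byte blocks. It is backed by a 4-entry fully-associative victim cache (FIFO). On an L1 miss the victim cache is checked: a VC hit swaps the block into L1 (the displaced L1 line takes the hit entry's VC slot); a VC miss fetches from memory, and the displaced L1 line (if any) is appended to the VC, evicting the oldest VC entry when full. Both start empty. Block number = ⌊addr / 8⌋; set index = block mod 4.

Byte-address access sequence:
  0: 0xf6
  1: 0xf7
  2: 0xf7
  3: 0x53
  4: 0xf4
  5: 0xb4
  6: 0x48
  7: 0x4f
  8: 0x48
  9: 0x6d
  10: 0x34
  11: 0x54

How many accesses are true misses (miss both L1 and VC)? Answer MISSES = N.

  [0] addr=0xf6 blk=30 s=2: MISS | VC []
  [1] addr=0xf7 blk=30 s=2: L1-HIT | VC []
  [2] addr=0xf7 blk=30 s=2: L1-HIT | VC []
  [3] addr=0x53 blk=10 s=2: MISS | VC [30]
  [4] addr=0xf4 blk=30 s=2: VC-HIT | VC [10]
  [5] addr=0xb4 blk=22 s=2: MISS | VC [10, 30]
  [6] addr=0x48 blk=9 s=1: MISS | VC [10, 30]
  [7] addr=0x4f blk=9 s=1: L1-HIT | VC [10, 30]
  [8] addr=0x48 blk=9 s=1: L1-HIT | VC [10, 30]
  [9] addr=0x6d blk=13 s=1: MISS | VC [10, 30, 9]
  [10] addr=0x34 blk=6 s=2: MISS | VC [10, 30, 9, 22]
  [11] addr=0x54 blk=10 s=2: VC-HIT | VC [6, 30, 9, 22]

MISSES = 6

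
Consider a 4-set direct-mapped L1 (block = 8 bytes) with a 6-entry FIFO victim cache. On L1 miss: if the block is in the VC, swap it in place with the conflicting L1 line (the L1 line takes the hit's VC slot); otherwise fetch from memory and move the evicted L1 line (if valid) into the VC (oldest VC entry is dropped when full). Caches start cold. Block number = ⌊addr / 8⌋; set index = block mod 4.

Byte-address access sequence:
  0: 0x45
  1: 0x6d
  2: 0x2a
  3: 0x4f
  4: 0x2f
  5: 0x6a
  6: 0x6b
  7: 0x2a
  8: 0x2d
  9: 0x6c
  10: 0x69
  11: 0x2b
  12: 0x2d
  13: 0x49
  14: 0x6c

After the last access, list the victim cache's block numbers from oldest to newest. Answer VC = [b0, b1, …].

#0 0x45→b8/s0 MISS; vc=[]
#1 0x6d→b13/s1 MISS; vc=[]
#2 0x2a→b5/s1 MISS; vc=[13]
#3 0x4f→b9/s1 MISS; vc=[13,5]
#4 0x2f→b5/s1 VC-HIT; vc=[13,9]
#5 0x6a→b13/s1 VC-HIT; vc=[5,9]
#6 0x6b→b13/s1 L1-HIT; vc=[5,9]
#7 0x2a→b5/s1 VC-HIT; vc=[13,9]
#8 0x2d→b5/s1 L1-HIT; vc=[13,9]
#9 0x6c→b13/s1 VC-HIT; vc=[5,9]
#10 0x69→b13/s1 L1-HIT; vc=[5,9]
#11 0x2b→b5/s1 VC-HIT; vc=[13,9]
#12 0x2d→b5/s1 L1-HIT; vc=[13,9]
#13 0x49→b9/s1 VC-HIT; vc=[13,5]
#14 0x6c→b13/s1 VC-HIT; vc=[9,5]

VC = [9, 5]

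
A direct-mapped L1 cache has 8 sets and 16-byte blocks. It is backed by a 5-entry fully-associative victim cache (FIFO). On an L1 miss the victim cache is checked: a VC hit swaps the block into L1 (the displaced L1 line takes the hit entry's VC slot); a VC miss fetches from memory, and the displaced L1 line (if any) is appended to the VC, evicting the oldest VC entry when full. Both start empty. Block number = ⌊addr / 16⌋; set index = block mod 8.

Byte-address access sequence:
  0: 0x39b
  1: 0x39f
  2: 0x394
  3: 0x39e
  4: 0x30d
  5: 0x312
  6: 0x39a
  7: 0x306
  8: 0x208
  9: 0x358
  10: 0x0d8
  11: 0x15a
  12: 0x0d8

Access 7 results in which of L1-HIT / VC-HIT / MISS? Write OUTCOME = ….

OUTCOME = L1-HIT

0: 0x39b (blk 57, set 1) → MISS  vc=[]
1: 0x39f (blk 57, set 1) → L1-HIT  vc=[]
2: 0x394 (blk 57, set 1) → L1-HIT  vc=[]
3: 0x39e (blk 57, set 1) → L1-HIT  vc=[]
4: 0x30d (blk 48, set 0) → MISS  vc=[]
5: 0x312 (blk 49, set 1) → MISS  vc=[57]
6: 0x39a (blk 57, set 1) → VC-HIT  vc=[49]
7: 0x306 (blk 48, set 0) → L1-HIT  vc=[49]
8: 0x208 (blk 32, set 0) → MISS  vc=[49, 48]
9: 0x358 (blk 53, set 5) → MISS  vc=[49, 48]
10: 0xd8 (blk 13, set 5) → MISS  vc=[49, 48, 53]
11: 0x15a (blk 21, set 5) → MISS  vc=[49, 48, 53, 13]
12: 0xd8 (blk 13, set 5) → VC-HIT  vc=[49, 48, 53, 21]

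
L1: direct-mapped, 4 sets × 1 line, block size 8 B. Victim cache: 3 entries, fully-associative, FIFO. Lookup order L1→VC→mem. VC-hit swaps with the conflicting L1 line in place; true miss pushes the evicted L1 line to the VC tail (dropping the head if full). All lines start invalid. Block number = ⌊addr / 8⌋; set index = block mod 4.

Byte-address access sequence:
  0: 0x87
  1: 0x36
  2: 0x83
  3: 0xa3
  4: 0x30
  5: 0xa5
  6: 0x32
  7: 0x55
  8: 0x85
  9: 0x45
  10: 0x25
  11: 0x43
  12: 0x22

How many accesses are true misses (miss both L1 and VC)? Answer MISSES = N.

0: 0x87 (blk 16, set 0) → MISS  vc=[]
1: 0x36 (blk 6, set 2) → MISS  vc=[]
2: 0x83 (blk 16, set 0) → L1-HIT  vc=[]
3: 0xa3 (blk 20, set 0) → MISS  vc=[16]
4: 0x30 (blk 6, set 2) → L1-HIT  vc=[16]
5: 0xa5 (blk 20, set 0) → L1-HIT  vc=[16]
6: 0x32 (blk 6, set 2) → L1-HIT  vc=[16]
7: 0x55 (blk 10, set 2) → MISS  vc=[16, 6]
8: 0x85 (blk 16, set 0) → VC-HIT  vc=[20, 6]
9: 0x45 (blk 8, set 0) → MISS  vc=[20, 6, 16]
10: 0x25 (blk 4, set 0) → MISS  vc=[6, 16, 8]
11: 0x43 (blk 8, set 0) → VC-HIT  vc=[6, 16, 4]
12: 0x22 (blk 4, set 0) → VC-HIT  vc=[6, 16, 8]

MISSES = 6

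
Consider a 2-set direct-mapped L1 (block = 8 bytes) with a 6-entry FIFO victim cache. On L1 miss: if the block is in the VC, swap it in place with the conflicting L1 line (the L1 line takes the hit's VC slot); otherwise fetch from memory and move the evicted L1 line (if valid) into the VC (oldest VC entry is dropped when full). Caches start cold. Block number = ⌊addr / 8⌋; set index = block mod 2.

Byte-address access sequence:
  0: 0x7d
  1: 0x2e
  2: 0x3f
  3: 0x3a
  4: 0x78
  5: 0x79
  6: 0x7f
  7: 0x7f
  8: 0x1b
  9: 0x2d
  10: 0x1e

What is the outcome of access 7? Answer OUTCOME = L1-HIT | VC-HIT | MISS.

  [0] addr=0x7d blk=15 s=1: MISS | VC []
  [1] addr=0x2e blk=5 s=1: MISS | VC [15]
  [2] addr=0x3f blk=7 s=1: MISS | VC [15, 5]
  [3] addr=0x3a blk=7 s=1: L1-HIT | VC [15, 5]
  [4] addr=0x78 blk=15 s=1: VC-HIT | VC [7, 5]
  [5] addr=0x79 blk=15 s=1: L1-HIT | VC [7, 5]
  [6] addr=0x7f blk=15 s=1: L1-HIT | VC [7, 5]
  [7] addr=0x7f blk=15 s=1: L1-HIT | VC [7, 5]
  [8] addr=0x1b blk=3 s=1: MISS | VC [7, 5, 15]
  [9] addr=0x2d blk=5 s=1: VC-HIT | VC [7, 3, 15]
  [10] addr=0x1e blk=3 s=1: VC-HIT | VC [7, 5, 15]

OUTCOME = L1-HIT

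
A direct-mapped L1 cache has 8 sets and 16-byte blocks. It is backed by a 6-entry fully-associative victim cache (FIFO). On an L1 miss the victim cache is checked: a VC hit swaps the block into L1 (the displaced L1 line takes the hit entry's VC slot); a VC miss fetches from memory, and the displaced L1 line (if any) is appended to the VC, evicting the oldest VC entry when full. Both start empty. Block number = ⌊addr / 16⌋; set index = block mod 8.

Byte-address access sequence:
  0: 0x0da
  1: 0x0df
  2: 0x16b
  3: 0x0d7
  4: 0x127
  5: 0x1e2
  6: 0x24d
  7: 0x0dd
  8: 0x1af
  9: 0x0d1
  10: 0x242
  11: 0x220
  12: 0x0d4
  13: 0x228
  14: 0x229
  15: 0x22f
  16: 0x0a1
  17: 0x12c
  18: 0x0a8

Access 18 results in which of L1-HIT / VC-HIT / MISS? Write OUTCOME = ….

OUTCOME = VC-HIT

  [0] addr=0xda blk=13 s=5: MISS | VC []
  [1] addr=0xdf blk=13 s=5: L1-HIT | VC []
  [2] addr=0x16b blk=22 s=6: MISS | VC []
  [3] addr=0xd7 blk=13 s=5: L1-HIT | VC []
  [4] addr=0x127 blk=18 s=2: MISS | VC []
  [5] addr=0x1e2 blk=30 s=6: MISS | VC [22]
  [6] addr=0x24d blk=36 s=4: MISS | VC [22]
  [7] addr=0xdd blk=13 s=5: L1-HIT | VC [22]
  [8] addr=0x1af blk=26 s=2: MISS | VC [22, 18]
  [9] addr=0xd1 blk=13 s=5: L1-HIT | VC [22, 18]
  [10] addr=0x242 blk=36 s=4: L1-HIT | VC [22, 18]
  [11] addr=0x220 blk=34 s=2: MISS | VC [22, 18, 26]
  [12] addr=0xd4 blk=13 s=5: L1-HIT | VC [22, 18, 26]
  [13] addr=0x228 blk=34 s=2: L1-HIT | VC [22, 18, 26]
  [14] addr=0x229 blk=34 s=2: L1-HIT | VC [22, 18, 26]
  [15] addr=0x22f blk=34 s=2: L1-HIT | VC [22, 18, 26]
  [16] addr=0xa1 blk=10 s=2: MISS | VC [22, 18, 26, 34]
  [17] addr=0x12c blk=18 s=2: VC-HIT | VC [22, 10, 26, 34]
  [18] addr=0xa8 blk=10 s=2: VC-HIT | VC [22, 18, 26, 34]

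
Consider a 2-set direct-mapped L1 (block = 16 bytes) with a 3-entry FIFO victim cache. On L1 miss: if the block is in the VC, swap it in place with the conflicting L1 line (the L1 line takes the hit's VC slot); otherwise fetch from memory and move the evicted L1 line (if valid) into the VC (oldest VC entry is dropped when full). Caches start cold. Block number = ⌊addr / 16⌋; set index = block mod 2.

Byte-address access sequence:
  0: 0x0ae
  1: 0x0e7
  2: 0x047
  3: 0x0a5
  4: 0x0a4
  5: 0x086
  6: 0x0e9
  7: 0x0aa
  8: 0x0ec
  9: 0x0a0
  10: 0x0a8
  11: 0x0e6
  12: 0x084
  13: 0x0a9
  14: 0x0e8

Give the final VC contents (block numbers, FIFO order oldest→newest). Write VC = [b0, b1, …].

VC = [4, 10, 8]

0: 0xae (blk 10, set 0) → MISS  vc=[]
1: 0xe7 (blk 14, set 0) → MISS  vc=[10]
2: 0x47 (blk 4, set 0) → MISS  vc=[10, 14]
3: 0xa5 (blk 10, set 0) → VC-HIT  vc=[4, 14]
4: 0xa4 (blk 10, set 0) → L1-HIT  vc=[4, 14]
5: 0x86 (blk 8, set 0) → MISS  vc=[4, 14, 10]
6: 0xe9 (blk 14, set 0) → VC-HIT  vc=[4, 8, 10]
7: 0xaa (blk 10, set 0) → VC-HIT  vc=[4, 8, 14]
8: 0xec (blk 14, set 0) → VC-HIT  vc=[4, 8, 10]
9: 0xa0 (blk 10, set 0) → VC-HIT  vc=[4, 8, 14]
10: 0xa8 (blk 10, set 0) → L1-HIT  vc=[4, 8, 14]
11: 0xe6 (blk 14, set 0) → VC-HIT  vc=[4, 8, 10]
12: 0x84 (blk 8, set 0) → VC-HIT  vc=[4, 14, 10]
13: 0xa9 (blk 10, set 0) → VC-HIT  vc=[4, 14, 8]
14: 0xe8 (blk 14, set 0) → VC-HIT  vc=[4, 10, 8]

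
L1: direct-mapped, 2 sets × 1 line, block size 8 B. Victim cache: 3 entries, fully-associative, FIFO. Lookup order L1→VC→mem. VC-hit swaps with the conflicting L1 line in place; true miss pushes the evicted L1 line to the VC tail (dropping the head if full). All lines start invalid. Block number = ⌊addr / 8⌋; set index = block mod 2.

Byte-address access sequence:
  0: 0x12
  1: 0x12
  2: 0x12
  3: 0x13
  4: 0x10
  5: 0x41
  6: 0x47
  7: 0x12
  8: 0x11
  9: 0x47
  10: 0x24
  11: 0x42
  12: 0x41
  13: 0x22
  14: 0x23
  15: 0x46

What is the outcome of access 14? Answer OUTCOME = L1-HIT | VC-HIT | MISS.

#0 0x12→b2/s0 MISS; vc=[]
#1 0x12→b2/s0 L1-HIT; vc=[]
#2 0x12→b2/s0 L1-HIT; vc=[]
#3 0x13→b2/s0 L1-HIT; vc=[]
#4 0x10→b2/s0 L1-HIT; vc=[]
#5 0x41→b8/s0 MISS; vc=[2]
#6 0x47→b8/s0 L1-HIT; vc=[2]
#7 0x12→b2/s0 VC-HIT; vc=[8]
#8 0x11→b2/s0 L1-HIT; vc=[8]
#9 0x47→b8/s0 VC-HIT; vc=[2]
#10 0x24→b4/s0 MISS; vc=[2,8]
#11 0x42→b8/s0 VC-HIT; vc=[2,4]
#12 0x41→b8/s0 L1-HIT; vc=[2,4]
#13 0x22→b4/s0 VC-HIT; vc=[2,8]
#14 0x23→b4/s0 L1-HIT; vc=[2,8]
#15 0x46→b8/s0 VC-HIT; vc=[2,4]

OUTCOME = L1-HIT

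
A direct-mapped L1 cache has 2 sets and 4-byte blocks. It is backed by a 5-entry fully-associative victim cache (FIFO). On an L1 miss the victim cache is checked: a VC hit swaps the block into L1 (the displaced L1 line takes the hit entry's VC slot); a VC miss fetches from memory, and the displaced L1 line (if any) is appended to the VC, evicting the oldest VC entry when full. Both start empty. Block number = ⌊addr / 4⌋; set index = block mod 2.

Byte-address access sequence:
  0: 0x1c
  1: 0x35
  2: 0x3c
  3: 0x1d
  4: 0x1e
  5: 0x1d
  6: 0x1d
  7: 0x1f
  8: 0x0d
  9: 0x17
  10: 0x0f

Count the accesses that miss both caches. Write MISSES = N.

MISSES = 5

  [0] addr=0x1c blk=7 s=1: MISS | VC []
  [1] addr=0x35 blk=13 s=1: MISS | VC [7]
  [2] addr=0x3c blk=15 s=1: MISS | VC [7, 13]
  [3] addr=0x1d blk=7 s=1: VC-HIT | VC [15, 13]
  [4] addr=0x1e blk=7 s=1: L1-HIT | VC [15, 13]
  [5] addr=0x1d blk=7 s=1: L1-HIT | VC [15, 13]
  [6] addr=0x1d blk=7 s=1: L1-HIT | VC [15, 13]
  [7] addr=0x1f blk=7 s=1: L1-HIT | VC [15, 13]
  [8] addr=0xd blk=3 s=1: MISS | VC [15, 13, 7]
  [9] addr=0x17 blk=5 s=1: MISS | VC [15, 13, 7, 3]
  [10] addr=0xf blk=3 s=1: VC-HIT | VC [15, 13, 7, 5]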